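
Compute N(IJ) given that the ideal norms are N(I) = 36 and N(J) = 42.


N(IJ) = N(I) * N(J)
= 36 * 42
= 1512

1512


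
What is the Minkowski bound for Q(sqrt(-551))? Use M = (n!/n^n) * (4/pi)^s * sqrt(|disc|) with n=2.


d = -551, d mod 4 = 1, so disc(K) = d = -551; |disc(K)| = 551
Imaginary quadratic field, so n = 2, s = r2 = 1, r1 = 0
M = (n!/n^n) * (4/pi)^s * sqrt(|disc(K)|) = (2!/2^2) * (4/pi)^1 * sqrt(551)
= 0.5 * 1.273240 * 23.473389
= 14.9436

14.9436


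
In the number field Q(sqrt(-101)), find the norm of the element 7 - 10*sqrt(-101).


N(a + b*sqrt(d)) = a^2 - d*b^2
= (7)^2 - (-101)*(-10)^2
= 49 + 10100
= 10149

10149


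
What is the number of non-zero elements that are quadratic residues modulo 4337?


For prime p, the number of non-zero quadratic residues is (p-1)/2.
= (4337-1)/2
= 2168

2168


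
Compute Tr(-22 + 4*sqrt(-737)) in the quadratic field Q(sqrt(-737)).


Tr(a + b*sqrt(d)) = (a + b*sqrt(d)) + (a - b*sqrt(d)) = 2a
= 2 * (-22)
= -44

-44


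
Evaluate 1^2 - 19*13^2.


x^2 - d*y^2
= 1^2 - 19*13^2
= 1 - 3211
= -3210

-3210


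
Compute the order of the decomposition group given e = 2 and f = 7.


|D_P| = e * f
= 2 * 7
= 14

14


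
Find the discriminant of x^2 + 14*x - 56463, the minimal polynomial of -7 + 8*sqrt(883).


The element -7 + 8*sqrt(883) has minimal polynomial:
x^2 + 14*x - 56463
Discriminant = (14)^2 - 4*(-56463)
= 196 + 225852
= 226048

226048


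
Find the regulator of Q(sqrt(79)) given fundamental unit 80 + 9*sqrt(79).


epsilon = 80 + 9*sqrt(79)
= 159.9937
R = ln(159.9937)
= 5.0751

5.0751


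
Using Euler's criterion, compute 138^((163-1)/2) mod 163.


p = 163 is prime and the exponent is (p-1)/2 = 81, so by Euler's criterion 138^81 = (138/163) = +1 or -1 mod 163.
Compute by square-and-multiply:
  81 = 64 + 16 + 1 (binary 1010001)
  Repeated squaring mod 163: 138^1 = 138, 138^2 = 136, 138^4 = 77, 138^8 = 61, 138^16 = 135, 138^32 = 132, 138^64 = 146
  138^81 = 138^64 * 138^16 * 138^1 = 146 * 135 * 138 mod 163
    146 * 135 = 19710 = 150 mod 163
    150 * 138 = 20700 = 162 mod 163
  138^81 = 162 mod 163
Result 162 = p - 1 = -1 mod 163: 138 is a quadratic non-residue mod 163. As a residue in [0, p-1] the value is 162.
138^81 mod 163 = 162

162


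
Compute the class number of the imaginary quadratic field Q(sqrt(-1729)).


K = Q(sqrt(-1729)). d mod 4 = 3, so D = disc(K) = 4d = -6916
h(K) equals the number of primitive reduced positive-definite forms (a, b, c) = a*x^2 + b*x*y + c*y^2 with b^2 - 4ac = D,
where reduced means |b| <= a <= c, with b >= 0 whenever |b| = a or a = c, and primitive means gcd(a, b, c) = 1.
Reduced forces 3a^2 <= |D| = 6916, so 1 <= a <= 48; b must have the parity of D, and c = (b^2 - D)/(4a) must be an integer >= a.
Enumerate a = 1..48, b in [-a, a]:
  a=1: (1, 0, 1729)  [1]
  a=2: (2, 2, 865)  [1]
  a=3..4: none
  a=5: (5, -2, 346), (5, 2, 346)  [2]
  a=6: none
  a=7: (7, 0, 247)  [1]
  a=8..9: none
  a=10: (10, -2, 173), (10, 2, 173)  [2]
  a=11: (11, -6, 158), (11, 6, 158)  [2]
  a=12: none
  a=13: (13, 0, 133)  [1]
  a=14: (14, 14, 127)  [1]
  a=15..18: none
  a=19: (19, 0, 91)  [1]
  a=20..21: none
  a=22: (22, -6, 79), (22, 6, 79)  [2]
  a=23..24: none
  a=25: (25, -22, 74), (25, 22, 74)  [2]
  a=26: (26, 26, 73)  [1]
  a=27..30: none
  a=31: (31, -20, 59), (31, 20, 59)  [2]
  a=32..34: none
  a=35: (35, -28, 55), (35, 28, 55)  [2]
  a=36: none
  a=37: (37, -22, 50), (37, 22, 50)  [2]
  a=38: (38, 38, 55)  [1]
  a=39..48: none
Total reduced forms: 1 + 1 + 2 + 1 + 2 + 2 + 1 + 1 + 1 + 2 + 2 + 1 + 2 + 2 + 2 + 1 = 24
h = 24

24


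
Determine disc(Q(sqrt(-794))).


For K = Q(sqrt(d)) with d squarefree: disc(K) = d if d = 1 mod 4, and disc(K) = 4d if d = 2 or 3 mod 4.
Here d = -794, and d mod 4 = 2.
d = 2 mod 4, not 1 (O_K = Z[sqrt(d)]), so disc(K) = 4d = 4 * (-794) = -3176

-3176


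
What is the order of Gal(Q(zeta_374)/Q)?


|Gal(Q(zeta_374)/Q)| = phi(374)
= 160

160


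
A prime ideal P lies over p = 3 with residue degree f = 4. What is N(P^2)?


N(P^a) = p^(a*f)
= 3^(2*4)
= 3^8
= 6561

6561


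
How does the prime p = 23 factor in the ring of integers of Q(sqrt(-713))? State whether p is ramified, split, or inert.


K = Q(sqrt(-713)). Since d mod 4 = 3, disc(K) = -2852.
Check p | disc: -2852 mod 23 = 0.
p divides disc, so p ramifies: (p) = P^2 with e=2, f=1, g=1.
Therefore p is ramified.

ramified


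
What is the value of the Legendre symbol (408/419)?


p = 419 is prime, so compute (408/419) with the reciprocity algorithm (Jacobi-symbol steps: pull out 2s via (2/n), flip via reciprocity, reduce):
  pull out 2: (2/419) = -1  (since 419 mod 8 = 3)
  pull out 2: (2/419) = -1  (since 419 mod 8 = 3)
  pull out 2: (2/419) = -1  (since 419 mod 8 = 3)
  reciprocity: (51/419) -> -(419/51)
  reduce: (11/51)
  reciprocity: (11/51) -> -(51/11)
  reduce: (7/11)
  reciprocity: (7/11) -> -(11/7)
  reduce: (4/7)
  pull out 2: (2/7) = +1  (since 7 mod 8 = 7)
  pull out 2: (2/7) = +1  (since 7 mod 8 = 7)
  (1/7) = 1
Product of signs = 1
(408/419) = 1

1


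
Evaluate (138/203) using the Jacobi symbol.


Compute (138/203) via quadratic reciprocity:
  pull out 2: (2/203) = -1  (since 203 mod 8 = 3)
  reciprocity: (69/203) -> +(203/69)
  reduce: (65/69)
  reciprocity: (65/69) -> +(69/65)
  reduce: (4/65)
  pull out 2: (2/65) = +1  (since 65 mod 8 = 1)
  pull out 2: (2/65) = +1  (since 65 mod 8 = 1)
  (1/65) = 1
Product of signs = -1

-1


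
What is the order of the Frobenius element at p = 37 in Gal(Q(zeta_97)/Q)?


The Frobenius at p in Gal(Q(zeta_n)/Q) = (Z/nZ)* is the class of p, so its order is ord_97(37), the smallest k >= 1 with 37^k = 1 mod 97.
n = 97 = 97, phi(97) = 96; the order divides phi(n).
Divisors of 96: 1, 2, 3, 4, 6, 8, 12, 16, 24, 32, 48, 96
Repeated squaring mod 97: 37^1 = 37, 37^2 = 11, 37^4 = 24, 37^8 = 91, 37^16 = 36, 37^32 = 35, 37^64 = 61
Test divisors in increasing order:
  k=1: 37^1 = 37 mod 97
  k=2: 37^2 = 11 mod 97
  k=3: 37^3 = 11 * 37 = 19 mod 97
  k=4: 37^4 = 24 mod 97
  k=6: 37^6 = 24 * 11 = 70 mod 97
  k=8: 37^8 = 91 mod 97
  k=12: 37^12 = 91 * 24 = 50 mod 97
  k=16: 37^16 = 36 mod 97
  k=24: 37^24 = 36 * 91 = 75 mod 97
  k=32: 37^32 = 35 mod 97
  k=48: 37^48 = 35 * 36 = 96 mod 97
  k=96: 37^96 = 61 * 35 = 1 mod 97  <- first divisor giving 1
Order = 96

96


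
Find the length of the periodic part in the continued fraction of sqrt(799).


Run the CF algorithm for sqrt(799).
a_0 = floor(sqrt(799)) = 28; set m_0=0, q_0=1.
Recurrence: m' = q*a - m,  q' = (d - m'^2)/q,  a' = floor((a_0 + m')/q').
  step 1: m=28, q=15, a=3
  step 2: m=17, q=34, a=1
  step 3: m=17, q=15, a=3
  step 4: m=28, q=1, a=56
a_4 = 2*a_0 = 56, so the period closes here.
sqrt(799) = [28; 3, 1, 3, 56]
Period length = 4

4


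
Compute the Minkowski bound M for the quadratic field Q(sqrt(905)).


d = 905, d mod 4 = 1, so disc(K) = d = 905; |disc(K)| = 905
Real quadratic field, so n = 2, s = r2 = 0, r1 = 2
M = (n!/n^n) * (4/pi)^s * sqrt(|disc(K)|) = (2!/2^2) * (4/pi)^0 * sqrt(905)
= 0.5 * 1.000000 * 30.083218
= 15.0416

15.0416


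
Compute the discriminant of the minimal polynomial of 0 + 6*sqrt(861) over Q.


The element 0 + 6*sqrt(861) has minimal polynomial:
x^2 + 0*x - 30996
Discriminant = (0)^2 - 4*(-30996)
= 0 + 123984
= 123984

123984


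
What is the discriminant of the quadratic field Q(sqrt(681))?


For K = Q(sqrt(d)) with d squarefree: disc(K) = d if d = 1 mod 4, and disc(K) = 4d if d = 2 or 3 mod 4.
Here d = 681, and d mod 4 = 1.
d = 1 mod 4 (O_K = Z[(1+sqrt(d))/2]), so disc(K) = d = 681

681


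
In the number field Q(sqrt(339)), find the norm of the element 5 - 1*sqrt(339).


N(a + b*sqrt(d)) = a^2 - d*b^2
= (5)^2 - (339)*(-1)^2
= 25 - 339
= -314

-314


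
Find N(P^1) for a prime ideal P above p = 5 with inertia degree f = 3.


N(P^a) = p^(a*f)
= 5^(1*3)
= 5^3
= 125

125


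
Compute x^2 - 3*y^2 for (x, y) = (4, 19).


x^2 - d*y^2
= 4^2 - 3*19^2
= 16 - 1083
= -1067

-1067


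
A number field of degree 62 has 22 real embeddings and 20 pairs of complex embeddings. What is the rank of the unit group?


By Dirichlet's unit theorem:
rank = r1 + r2 - 1
= 22 + 20 - 1
= 41

41


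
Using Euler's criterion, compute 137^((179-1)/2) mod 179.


p = 179 is prime and the exponent is (p-1)/2 = 89, so by Euler's criterion 137^89 = (137/179) = +1 or -1 mod 179.
Compute by square-and-multiply:
  89 = 64 + 16 + 8 + 1 (binary 1011001)
  Repeated squaring mod 179: 137^1 = 137, 137^2 = 153, 137^4 = 139, 137^8 = 168, 137^16 = 121, 137^32 = 142, 137^64 = 116
  137^89 = 137^64 * 137^16 * 137^8 * 137^1 = 116 * 121 * 168 * 137 mod 179
    116 * 121 = 14036 = 74 mod 179
    74 * 168 = 12432 = 81 mod 179
    81 * 137 = 11097 = 178 mod 179
  137^89 = 178 mod 179
Result 178 = p - 1 = -1 mod 179: 137 is a quadratic non-residue mod 179. As a residue in [0, p-1] the value is 178.
137^89 mod 179 = 178

178


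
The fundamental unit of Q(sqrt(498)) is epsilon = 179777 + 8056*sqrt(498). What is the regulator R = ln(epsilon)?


epsilon = 179777 + 8056*sqrt(498)
= 359554.0000
R = ln(359554.0000)
= 12.7926

12.7926


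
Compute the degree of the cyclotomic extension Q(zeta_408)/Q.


The degree equals Euler's totient phi(408).
408 = 2^3 * 3 * 17
phi(408) = 128

128


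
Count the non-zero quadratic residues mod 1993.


For prime p, the number of non-zero quadratic residues is (p-1)/2.
= (1993-1)/2
= 996

996


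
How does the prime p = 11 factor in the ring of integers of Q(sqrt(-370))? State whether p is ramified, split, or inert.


K = Q(sqrt(-370)). Since d mod 4 = 2, disc(K) = -1480.
Check p | disc: -1480 mod 11 = 5.
p does not divide disc. Compute Legendre symbol (d/p):
4^((11-1)/2) mod 11 = 1
(d/p) = 1, so p splits: (p) = P*P' with e=1, f=1, g=2.
Therefore p is split.

split


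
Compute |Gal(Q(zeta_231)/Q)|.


|Gal(Q(zeta_231)/Q)| = phi(231)
= 120

120


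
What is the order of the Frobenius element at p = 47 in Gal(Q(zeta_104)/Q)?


The Frobenius at p in Gal(Q(zeta_n)/Q) = (Z/nZ)* is the class of p, so its order is ord_104(47), the smallest k >= 1 with 47^k = 1 mod 104.
n = 104 = 2^3 * 13, phi(104) = 48; the order divides phi(n).
Divisors of 48: 1, 2, 3, 4, 6, 8, 12, 16, 24, 48
Repeated squaring mod 104: 47^1 = 47, 47^2 = 25, 47^4 = 1, 47^8 = 1, 47^16 = 1, 47^32 = 1
Test divisors in increasing order:
  k=1: 47^1 = 47 mod 104
  k=2: 47^2 = 25 mod 104
  k=3: 47^3 = 25 * 47 = 31 mod 104
  k=4: 47^4 = 1 mod 104  <- first divisor giving 1
Order = 4

4


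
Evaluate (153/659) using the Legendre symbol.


p = 659 is prime, so compute (153/659) with the reciprocity algorithm (Jacobi-symbol steps: pull out 2s via (2/n), flip via reciprocity, reduce):
  reciprocity: (153/659) -> +(659/153)
  reduce: (47/153)
  reciprocity: (47/153) -> +(153/47)
  reduce: (12/47)
  pull out 2: (2/47) = +1  (since 47 mod 8 = 7)
  pull out 2: (2/47) = +1  (since 47 mod 8 = 7)
  reciprocity: (3/47) -> -(47/3)
  reduce: (2/3)
  pull out 2: (2/3) = -1  (since 3 mod 8 = 3)
  (1/3) = 1
Product of signs = 1
(153/659) = 1

1


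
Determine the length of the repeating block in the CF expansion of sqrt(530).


Run the CF algorithm for sqrt(530).
a_0 = floor(sqrt(530)) = 23; set m_0=0, q_0=1.
Recurrence: m' = q*a - m,  q' = (d - m'^2)/q,  a' = floor((a_0 + m')/q').
  step 1: m=23, q=1, a=46
a_1 = 2*a_0 = 46, so the period closes here.
sqrt(530) = [23; 46]
Period length = 1

1


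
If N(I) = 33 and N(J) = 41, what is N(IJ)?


N(IJ) = N(I) * N(J)
= 33 * 41
= 1353

1353


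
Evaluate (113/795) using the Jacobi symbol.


Compute (113/795) via quadratic reciprocity:
  reciprocity: (113/795) -> +(795/113)
  reduce: (4/113)
  pull out 2: (2/113) = +1  (since 113 mod 8 = 1)
  pull out 2: (2/113) = +1  (since 113 mod 8 = 1)
  (1/113) = 1
Product of signs = 1

1


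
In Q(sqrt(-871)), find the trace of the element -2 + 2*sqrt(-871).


Tr(a + b*sqrt(d)) = (a + b*sqrt(d)) + (a - b*sqrt(d)) = 2a
= 2 * (-2)
= -4

-4


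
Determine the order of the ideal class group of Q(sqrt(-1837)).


K = Q(sqrt(-1837)). d mod 4 = 3, so D = disc(K) = 4d = -7348
h(K) equals the number of primitive reduced positive-definite forms (a, b, c) = a*x^2 + b*x*y + c*y^2 with b^2 - 4ac = D,
where reduced means |b| <= a <= c, with b >= 0 whenever |b| = a or a = c, and primitive means gcd(a, b, c) = 1.
Reduced forces 3a^2 <= |D| = 7348, so 1 <= a <= 49; b must have the parity of D, and c = (b^2 - D)/(4a) must be an integer >= a.
Enumerate a = 1..49, b in [-a, a]:
  a=1: (1, 0, 1837)  [1]
  a=2: (2, 2, 919)  [1]
  a=3..6: none
  a=7: (7, -4, 263), (7, 4, 263)  [2]
  a=8..10: none
  a=11: (11, 0, 167)  [1]
  a=12: none
  a=13: (13, -6, 142), (13, 6, 142)  [2]
  a=14: (14, -10, 133), (14, 10, 133)  [2]
  a=15..16: none
  a=17: (17, -8, 109), (17, 8, 109)  [2]
  a=18: none
  a=19: (19, -10, 98), (19, 10, 98)  [2]
  a=20..21: none
  a=22: (22, 22, 89)  [1]
  a=23: (23, -14, 82), (23, 14, 82)  [2]
  a=24..25: none
  a=26: (26, -6, 71), (26, 6, 71)  [2]
  a=27..33: none
  a=34: (34, -26, 59), (34, 26, 59)  [2]
  a=35..37: none
  a=38: (38, -10, 49), (38, 10, 49)  [2]
  a=39..40: none
  a=41: (41, -14, 46), (41, 14, 46)  [2]
  a=42..49: none
Total reduced forms: 1 + 1 + 2 + 1 + 2 + 2 + 2 + 2 + 1 + 2 + 2 + 2 + 2 + 2 = 24
h = 24

24


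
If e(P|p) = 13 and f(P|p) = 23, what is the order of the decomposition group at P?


|D_P| = e * f
= 13 * 23
= 299

299


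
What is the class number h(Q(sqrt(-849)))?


K = Q(sqrt(-849)). d mod 4 = 3, so D = disc(K) = 4d = -3396
h(K) equals the number of primitive reduced positive-definite forms (a, b, c) = a*x^2 + b*x*y + c*y^2 with b^2 - 4ac = D,
where reduced means |b| <= a <= c, with b >= 0 whenever |b| = a or a = c, and primitive means gcd(a, b, c) = 1.
Reduced forces 3a^2 <= |D| = 3396, so 1 <= a <= 33; b must have the parity of D, and c = (b^2 - D)/(4a) must be an integer >= a.
Enumerate a = 1..33, b in [-a, a]:
  a=1: (1, 0, 849)  [1]
  a=2: (2, 2, 425)  [1]
  a=3: (3, 0, 283)  [1]
  a=4: none
  a=5: (5, -2, 170), (5, 2, 170)  [2]
  a=6: (6, 6, 143)  [1]
  a=7..9: none
  a=10: (10, -2, 85), (10, 2, 85)  [2]
  a=11: (11, -6, 78), (11, 6, 78)  [2]
  a=12: none
  a=13: (13, -6, 66), (13, 6, 66)  [2]
  a=14: none
  a=15: (15, -12, 59), (15, 12, 59)  [2]
  a=16: none
  a=17: (17, -2, 50), (17, 2, 50)  [2]
  a=18: none
  a=19: (19, -10, 46), (19, 10, 46)  [2]
  a=20..21: none
  a=22: (22, -6, 39), (22, 6, 39)  [2]
  a=23: (23, -10, 38), (23, 10, 38)  [2]
  a=24: none
  a=25: (25, -2, 34), (25, 2, 34)  [2]
  a=26: (26, -6, 33), (26, 6, 33)  [2]
  a=27..29: none
  a=30: (30, -18, 31), (30, 18, 31)  [2]
  a=31..33: none
Total reduced forms: 1 + 1 + 1 + 2 + 1 + 2 + 2 + 2 + 2 + 2 + 2 + 2 + 2 + 2 + 2 + 2 = 28
h = 28

28


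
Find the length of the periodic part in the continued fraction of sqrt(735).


Run the CF algorithm for sqrt(735).
a_0 = floor(sqrt(735)) = 27; set m_0=0, q_0=1.
Recurrence: m' = q*a - m,  q' = (d - m'^2)/q,  a' = floor((a_0 + m')/q').
  step 1: m=27, q=6, a=9
  step 2: m=27, q=1, a=54
a_2 = 2*a_0 = 54, so the period closes here.
sqrt(735) = [27; 9, 54]
Period length = 2

2


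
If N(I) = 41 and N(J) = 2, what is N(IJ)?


N(IJ) = N(I) * N(J)
= 41 * 2
= 82

82


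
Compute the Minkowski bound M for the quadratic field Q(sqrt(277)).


d = 277, d mod 4 = 1, so disc(K) = d = 277; |disc(K)| = 277
Real quadratic field, so n = 2, s = r2 = 0, r1 = 2
M = (n!/n^n) * (4/pi)^s * sqrt(|disc(K)|) = (2!/2^2) * (4/pi)^0 * sqrt(277)
= 0.5 * 1.000000 * 16.643317
= 8.3217

8.3217


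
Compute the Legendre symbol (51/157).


p = 157 is prime, so compute (51/157) with the reciprocity algorithm (Jacobi-symbol steps: pull out 2s via (2/n), flip via reciprocity, reduce):
  reciprocity: (51/157) -> +(157/51)
  reduce: (4/51)
  pull out 2: (2/51) = -1  (since 51 mod 8 = 3)
  pull out 2: (2/51) = -1  (since 51 mod 8 = 3)
  (1/51) = 1
Product of signs = 1
(51/157) = 1

1


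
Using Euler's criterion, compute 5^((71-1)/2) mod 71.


p = 71 is prime and the exponent is (p-1)/2 = 35, so by Euler's criterion 5^35 = (5/71) = +1 or -1 mod 71.
Compute by square-and-multiply:
  35 = 32 + 2 + 1 (binary 100011)
  Repeated squaring mod 71: 5^1 = 5, 5^2 = 25, 5^4 = 57, 5^8 = 54, 5^16 = 5, 5^32 = 25
  5^35 = 5^32 * 5^2 * 5^1 = 25 * 25 * 5 mod 71
    25 * 25 = 625 = 57 mod 71
    57 * 5 = 285 = 1 mod 71
  5^35 = 1 mod 71
Result 1: 5 is a quadratic residue mod 71.
5^35 mod 71 = 1

1


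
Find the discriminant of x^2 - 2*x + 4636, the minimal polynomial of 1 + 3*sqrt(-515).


The element 1 + 3*sqrt(-515) has minimal polynomial:
x^2 - 2*x + 4636
Discriminant = (-2)^2 - 4*(4636)
= 4 - 18544
= -18540

-18540


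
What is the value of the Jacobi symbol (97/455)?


Compute (97/455) via quadratic reciprocity:
  reciprocity: (97/455) -> +(455/97)
  reduce: (67/97)
  reciprocity: (67/97) -> +(97/67)
  reduce: (30/67)
  pull out 2: (2/67) = -1  (since 67 mod 8 = 3)
  reciprocity: (15/67) -> -(67/15)
  reduce: (7/15)
  reciprocity: (7/15) -> -(15/7)
  reduce: (1/7)
  (1/7) = 1
Product of signs = -1

-1


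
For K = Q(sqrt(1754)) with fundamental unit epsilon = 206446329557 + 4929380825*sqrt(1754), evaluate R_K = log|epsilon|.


epsilon = 206446329557 + 4929380825*sqrt(1754)
= 4.1289e+11
R = ln(4.1289e+11)
= 26.7465

26.7465


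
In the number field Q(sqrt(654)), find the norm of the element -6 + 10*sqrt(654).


N(a + b*sqrt(d)) = a^2 - d*b^2
= (-6)^2 - (654)*(10)^2
= 36 - 65400
= -65364

-65364


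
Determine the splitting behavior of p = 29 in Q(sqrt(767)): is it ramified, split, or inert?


K = Q(sqrt(767)). Since d mod 4 = 3, disc(K) = 3068.
Check p | disc: 3068 mod 29 = 23.
p does not divide disc. Compute Legendre symbol (d/p):
13^((29-1)/2) mod 29 = 1
(d/p) = 1, so p splits: (p) = P*P' with e=1, f=1, g=2.
Therefore p is split.

split


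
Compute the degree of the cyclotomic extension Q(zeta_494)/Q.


The degree equals Euler's totient phi(494).
494 = 2 * 13 * 19
phi(494) = 216

216


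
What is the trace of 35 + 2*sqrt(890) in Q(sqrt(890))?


Tr(a + b*sqrt(d)) = (a + b*sqrt(d)) + (a - b*sqrt(d)) = 2a
= 2 * (35)
= 70

70


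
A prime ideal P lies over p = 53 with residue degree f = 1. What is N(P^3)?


N(P^a) = p^(a*f)
= 53^(3*1)
= 53^3
= 148877

148877


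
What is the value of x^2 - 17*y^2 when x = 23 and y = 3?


x^2 - d*y^2
= 23^2 - 17*3^2
= 529 - 153
= 376

376


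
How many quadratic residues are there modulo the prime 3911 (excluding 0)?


For prime p, the number of non-zero quadratic residues is (p-1)/2.
= (3911-1)/2
= 1955

1955


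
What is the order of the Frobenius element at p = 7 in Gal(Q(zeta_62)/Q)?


The Frobenius at p in Gal(Q(zeta_n)/Q) = (Z/nZ)* is the class of p, so its order is ord_62(7), the smallest k >= 1 with 7^k = 1 mod 62.
n = 62 = 2 * 31, phi(62) = 30; the order divides phi(n).
Divisors of 30: 1, 2, 3, 5, 6, 10, 15, 30
Repeated squaring mod 62: 7^1 = 7, 7^2 = 49, 7^4 = 45, 7^8 = 41, 7^16 = 7
Test divisors in increasing order:
  k=1: 7^1 = 7 mod 62
  k=2: 7^2 = 49 mod 62
  k=3: 7^3 = 49 * 7 = 33 mod 62
  k=5: 7^5 = 45 * 7 = 5 mod 62
  k=6: 7^6 = 45 * 49 = 35 mod 62
  k=10: 7^10 = 41 * 49 = 25 mod 62
  k=15: 7^15 = 41 * 45 * 49 * 7 = 1 mod 62  <- first divisor giving 1
Order = 15

15


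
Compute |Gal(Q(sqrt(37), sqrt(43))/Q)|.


The 2 square roots of distinct primes are multiplicatively independent over Q,
so [K:Q] = 2^2 and Gal(K/Q) is isomorphic to (Z/2Z)^2.
|Gal| = 2^2 = 4

4


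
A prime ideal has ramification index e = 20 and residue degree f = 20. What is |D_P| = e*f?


|D_P| = e * f
= 20 * 20
= 400

400


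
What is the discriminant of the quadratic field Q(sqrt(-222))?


For K = Q(sqrt(d)) with d squarefree: disc(K) = d if d = 1 mod 4, and disc(K) = 4d if d = 2 or 3 mod 4.
Here d = -222, and d mod 4 = 2.
d = 2 mod 4, not 1 (O_K = Z[sqrt(d)]), so disc(K) = 4d = 4 * (-222) = -888

-888


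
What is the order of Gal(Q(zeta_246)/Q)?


|Gal(Q(zeta_246)/Q)| = phi(246)
= 80

80


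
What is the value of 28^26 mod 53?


p = 53 is prime and the exponent is (p-1)/2 = 26, so by Euler's criterion 28^26 = (28/53) = +1 or -1 mod 53.
Compute by square-and-multiply:
  26 = 16 + 8 + 2 (binary 11010)
  Repeated squaring mod 53: 28^1 = 28, 28^2 = 42, 28^4 = 15, 28^8 = 13, 28^16 = 10
  28^26 = 28^16 * 28^8 * 28^2 = 10 * 13 * 42 mod 53
    10 * 13 = 130 = 24 mod 53
    24 * 42 = 1008 = 1 mod 53
  28^26 = 1 mod 53
Result 1: 28 is a quadratic residue mod 53.
28^26 mod 53 = 1

1


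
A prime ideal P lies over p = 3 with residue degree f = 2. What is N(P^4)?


N(P^a) = p^(a*f)
= 3^(4*2)
= 3^8
= 6561

6561


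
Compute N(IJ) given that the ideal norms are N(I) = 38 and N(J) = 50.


N(IJ) = N(I) * N(J)
= 38 * 50
= 1900

1900


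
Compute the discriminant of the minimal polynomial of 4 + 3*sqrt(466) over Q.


The element 4 + 3*sqrt(466) has minimal polynomial:
x^2 - 8*x - 4178
Discriminant = (-8)^2 - 4*(-4178)
= 64 + 16712
= 16776

16776


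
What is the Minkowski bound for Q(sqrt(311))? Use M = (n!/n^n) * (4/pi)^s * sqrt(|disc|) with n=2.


d = 311, d mod 4 = 3, so disc(K) = 4d = 1244; |disc(K)| = 1244
Real quadratic field, so n = 2, s = r2 = 0, r1 = 2
M = (n!/n^n) * (4/pi)^s * sqrt(|disc(K)|) = (2!/2^2) * (4/pi)^0 * sqrt(1244)
= 0.5 * 1.000000 * 35.270384
= 17.6352

17.6352


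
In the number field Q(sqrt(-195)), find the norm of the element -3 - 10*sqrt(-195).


N(a + b*sqrt(d)) = a^2 - d*b^2
= (-3)^2 - (-195)*(-10)^2
= 9 + 19500
= 19509

19509


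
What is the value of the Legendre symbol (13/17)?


p = 17 is prime, so compute (13/17) with the reciprocity algorithm (Jacobi-symbol steps: pull out 2s via (2/n), flip via reciprocity, reduce):
  reciprocity: (13/17) -> +(17/13)
  reduce: (4/13)
  pull out 2: (2/13) = -1  (since 13 mod 8 = 5)
  pull out 2: (2/13) = -1  (since 13 mod 8 = 5)
  (1/13) = 1
Product of signs = 1
(13/17) = 1

1


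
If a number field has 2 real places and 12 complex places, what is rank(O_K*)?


By Dirichlet's unit theorem:
rank = r1 + r2 - 1
= 2 + 12 - 1
= 13

13


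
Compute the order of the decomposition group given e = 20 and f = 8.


|D_P| = e * f
= 20 * 8
= 160

160


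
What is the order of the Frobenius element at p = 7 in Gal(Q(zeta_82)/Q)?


The Frobenius at p in Gal(Q(zeta_n)/Q) = (Z/nZ)* is the class of p, so its order is ord_82(7), the smallest k >= 1 with 7^k = 1 mod 82.
n = 82 = 2 * 41, phi(82) = 40; the order divides phi(n).
Divisors of 40: 1, 2, 4, 5, 8, 10, 20, 40
Repeated squaring mod 82: 7^1 = 7, 7^2 = 49, 7^4 = 23, 7^8 = 37, 7^16 = 57, 7^32 = 51
Test divisors in increasing order:
  k=1: 7^1 = 7 mod 82
  k=2: 7^2 = 49 mod 82
  k=4: 7^4 = 23 mod 82
  k=5: 7^5 = 23 * 7 = 79 mod 82
  k=8: 7^8 = 37 mod 82
  k=10: 7^10 = 37 * 49 = 9 mod 82
  k=20: 7^20 = 57 * 23 = 81 mod 82
  k=40: 7^40 = 51 * 37 = 1 mod 82  <- first divisor giving 1
Order = 40

40


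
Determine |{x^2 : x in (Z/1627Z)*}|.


For prime p, the number of non-zero quadratic residues is (p-1)/2.
= (1627-1)/2
= 813

813


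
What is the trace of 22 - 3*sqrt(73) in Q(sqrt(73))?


Tr(a + b*sqrt(d)) = (a + b*sqrt(d)) + (a - b*sqrt(d)) = 2a
= 2 * (22)
= 44

44


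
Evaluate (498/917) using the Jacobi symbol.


Compute (498/917) via quadratic reciprocity:
  pull out 2: (2/917) = -1  (since 917 mod 8 = 5)
  reciprocity: (249/917) -> +(917/249)
  reduce: (170/249)
  pull out 2: (2/249) = +1  (since 249 mod 8 = 1)
  reciprocity: (85/249) -> +(249/85)
  reduce: (79/85)
  reciprocity: (79/85) -> +(85/79)
  reduce: (6/79)
  pull out 2: (2/79) = +1  (since 79 mod 8 = 7)
  reciprocity: (3/79) -> -(79/3)
  reduce: (1/3)
  (1/3) = 1
Product of signs = 1

1


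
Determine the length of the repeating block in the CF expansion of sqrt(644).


Run the CF algorithm for sqrt(644).
a_0 = floor(sqrt(644)) = 25; set m_0=0, q_0=1.
Recurrence: m' = q*a - m,  q' = (d - m'^2)/q,  a' = floor((a_0 + m')/q').
  step 1: m=25, q=19, a=2
  step 2: m=13, q=25, a=1
  step 3: m=12, q=20, a=1
  step 4: m=8, q=29, a=1
  step 5: m=21, q=7, a=6
  step 6: m=21, q=29, a=1
  step 7: m=8, q=20, a=1
  step 8: m=12, q=25, a=1
  step 9: m=13, q=19, a=2
  step 10: m=25, q=1, a=50
a_10 = 2*a_0 = 50, so the period closes here.
sqrt(644) = [25; 2, 1, 1, 1, 6, 1, 1, 1, 2, 50]
Period length = 10

10


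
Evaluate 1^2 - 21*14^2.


x^2 - d*y^2
= 1^2 - 21*14^2
= 1 - 4116
= -4115

-4115


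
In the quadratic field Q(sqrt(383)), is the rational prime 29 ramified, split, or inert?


K = Q(sqrt(383)). Since d mod 4 = 3, disc(K) = 1532.
Check p | disc: 1532 mod 29 = 24.
p does not divide disc. Compute Legendre symbol (d/p):
6^((29-1)/2) mod 29 = 1
(d/p) = 1, so p splits: (p) = P*P' with e=1, f=1, g=2.
Therefore p is split.

split


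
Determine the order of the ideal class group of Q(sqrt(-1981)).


K = Q(sqrt(-1981)). d mod 4 = 3, so D = disc(K) = 4d = -7924
h(K) equals the number of primitive reduced positive-definite forms (a, b, c) = a*x^2 + b*x*y + c*y^2 with b^2 - 4ac = D,
where reduced means |b| <= a <= c, with b >= 0 whenever |b| = a or a = c, and primitive means gcd(a, b, c) = 1.
Reduced forces 3a^2 <= |D| = 7924, so 1 <= a <= 51; b must have the parity of D, and c = (b^2 - D)/(4a) must be an integer >= a.
Enumerate a = 1..51, b in [-a, a]:
  a=1: (1, 0, 1981)  [1]
  a=2: (2, 2, 991)  [1]
  a=3..4: none
  a=5: (5, -4, 397), (5, 4, 397)  [2]
  a=6: none
  a=7: (7, 0, 283)  [1]
  a=8..9: none
  a=10: (10, -6, 199), (10, 6, 199)  [2]
  a=11..13: none
  a=14: (14, 14, 145)  [1]
  a=15..16: none
  a=17: (17, -10, 118), (17, 10, 118)  [2]
  a=18..24: none
  a=25: (25, -24, 85), (25, 24, 85)  [2]
  a=26..28: none
  a=29: (29, -14, 70), (29, 14, 70)  [2]
  a=30..33: none
  a=34: (34, -10, 59), (34, 10, 59)  [2]
  a=35: (35, -14, 58), (35, 14, 58)  [2]
  a=36..42: none
  a=43: (43, -26, 50), (43, 26, 50)  [2]
  a=44..51: none
Total reduced forms: 1 + 1 + 2 + 1 + 2 + 1 + 2 + 2 + 2 + 2 + 2 + 2 = 20
h = 20

20


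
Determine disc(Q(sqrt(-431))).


For K = Q(sqrt(d)) with d squarefree: disc(K) = d if d = 1 mod 4, and disc(K) = 4d if d = 2 or 3 mod 4.
Here d = -431, and d mod 4 = 1.
d = 1 mod 4 (O_K = Z[(1+sqrt(d))/2]), so disc(K) = d = -431

-431


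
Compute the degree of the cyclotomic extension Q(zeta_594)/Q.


The degree equals Euler's totient phi(594).
594 = 2 * 3^3 * 11
phi(594) = 180

180


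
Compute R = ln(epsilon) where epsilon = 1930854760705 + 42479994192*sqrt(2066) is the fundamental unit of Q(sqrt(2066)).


epsilon = 1930854760705 + 42479994192*sqrt(2066)
= 3.8617e+12
R = ln(3.8617e+12)
= 28.9821

28.9821


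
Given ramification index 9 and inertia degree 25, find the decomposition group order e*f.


|D_P| = e * f
= 9 * 25
= 225

225


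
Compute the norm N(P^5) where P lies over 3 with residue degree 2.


N(P^a) = p^(a*f)
= 3^(5*2)
= 3^10
= 59049

59049


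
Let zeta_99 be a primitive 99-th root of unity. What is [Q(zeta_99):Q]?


The degree equals Euler's totient phi(99).
99 = 3^2 * 11
phi(99) = 60

60


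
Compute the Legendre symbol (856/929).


p = 929 is prime, so compute (856/929) with the reciprocity algorithm (Jacobi-symbol steps: pull out 2s via (2/n), flip via reciprocity, reduce):
  pull out 2: (2/929) = +1  (since 929 mod 8 = 1)
  pull out 2: (2/929) = +1  (since 929 mod 8 = 1)
  pull out 2: (2/929) = +1  (since 929 mod 8 = 1)
  reciprocity: (107/929) -> +(929/107)
  reduce: (73/107)
  reciprocity: (73/107) -> +(107/73)
  reduce: (34/73)
  pull out 2: (2/73) = +1  (since 73 mod 8 = 1)
  reciprocity: (17/73) -> +(73/17)
  reduce: (5/17)
  reciprocity: (5/17) -> +(17/5)
  reduce: (2/5)
  pull out 2: (2/5) = -1  (since 5 mod 8 = 5)
  (1/5) = 1
Product of signs = -1
(856/929) = -1

-1


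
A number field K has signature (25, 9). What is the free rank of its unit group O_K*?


By Dirichlet's unit theorem:
rank = r1 + r2 - 1
= 25 + 9 - 1
= 33

33


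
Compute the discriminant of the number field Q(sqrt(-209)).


For K = Q(sqrt(d)) with d squarefree: disc(K) = d if d = 1 mod 4, and disc(K) = 4d if d = 2 or 3 mod 4.
Here d = -209, and d mod 4 = 3.
d = 3 mod 4, not 1 (O_K = Z[sqrt(d)]), so disc(K) = 4d = 4 * (-209) = -836

-836


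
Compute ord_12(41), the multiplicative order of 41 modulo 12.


We want ord_12(41), the smallest k >= 1 with 41^k = 1 mod 12.
n = 12 = 2^2 * 3, phi(12) = 4; the order divides phi(n).
Divisors of 4: 1, 2, 4
Repeated squaring mod 12: 41^1 = 5, 41^2 = 1, 41^4 = 1
Test divisors in increasing order:
  k=1: 41^1 = 5 mod 12
  k=2: 41^2 = 1 mod 12  <- first divisor giving 1
Order = 2

2


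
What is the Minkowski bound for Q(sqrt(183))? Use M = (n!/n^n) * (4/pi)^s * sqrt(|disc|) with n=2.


d = 183, d mod 4 = 3, so disc(K) = 4d = 732; |disc(K)| = 732
Real quadratic field, so n = 2, s = r2 = 0, r1 = 2
M = (n!/n^n) * (4/pi)^s * sqrt(|disc(K)|) = (2!/2^2) * (4/pi)^0 * sqrt(732)
= 0.5 * 1.000000 * 27.055499
= 13.5277

13.5277


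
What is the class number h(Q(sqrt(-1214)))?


K = Q(sqrt(-1214)). d mod 4 = 2, so D = disc(K) = 4d = -4856
h(K) equals the number of primitive reduced positive-definite forms (a, b, c) = a*x^2 + b*x*y + c*y^2 with b^2 - 4ac = D,
where reduced means |b| <= a <= c, with b >= 0 whenever |b| = a or a = c, and primitive means gcd(a, b, c) = 1.
Reduced forces 3a^2 <= |D| = 4856, so 1 <= a <= 40; b must have the parity of D, and c = (b^2 - D)/(4a) must be an integer >= a.
Enumerate a = 1..40, b in [-a, a]:
  a=1: (1, 0, 1214)  [1]
  a=2: (2, 0, 607)  [1]
  a=3: (3, -2, 405), (3, 2, 405)  [2]
  a=4: none
  a=5: (5, -2, 243), (5, 2, 243)  [2]
  a=6: (6, -4, 203), (6, 4, 203)  [2]
  a=7: (7, -4, 174), (7, 4, 174)  [2]
  a=8: none
  a=9: (9, -2, 135), (9, 2, 135)  [2]
  a=10: (10, -8, 123), (10, 8, 123)  [2]
  a=11..13: none
  a=14: (14, -4, 87), (14, 4, 87)  [2]
  a=15: (15, -8, 82), (15, -2, 81), (15, 2, 81), (15, 8, 82)  [4]
  a=16..17: none
  a=18: (18, -16, 71), (18, 16, 71)  [2]
  a=19..20: none
  a=21: (21, -10, 59), (21, -4, 58), (21, 4, 58), (21, 10, 59)  [4]
  a=22..24: none
  a=25: (25, -12, 50), (25, 12, 50)  [2]
  a=26: none
  a=27: (27, -2, 45), (27, 2, 45)  [2]
  a=28: none
  a=29: (29, -4, 42), (29, 4, 42)  [2]
  a=30: (30, -28, 47), (30, -8, 41), (30, 8, 41), (30, 28, 47)  [4]
  a=31..34: none
  a=35: (35, -32, 42), (35, -18, 37), (35, 18, 37), (35, 32, 42)  [4]
  a=36..40: none
Total reduced forms: 1 + 1 + 2 + 2 + 2 + 2 + 2 + 2 + 2 + 4 + 2 + 4 + 2 + 2 + 2 + 4 + 4 = 40
h = 40

40


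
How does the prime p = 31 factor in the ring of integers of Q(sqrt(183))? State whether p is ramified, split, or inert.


K = Q(sqrt(183)). Since d mod 4 = 3, disc(K) = 732.
Check p | disc: 732 mod 31 = 19.
p does not divide disc. Compute Legendre symbol (d/p):
28^((31-1)/2) mod 31 = 1
(d/p) = 1, so p splits: (p) = P*P' with e=1, f=1, g=2.
Therefore p is split.

split


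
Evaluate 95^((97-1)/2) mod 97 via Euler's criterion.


p = 97 is prime and the exponent is (p-1)/2 = 48, so by Euler's criterion 95^48 = (95/97) = +1 or -1 mod 97.
Compute by square-and-multiply:
  48 = 32 + 16 (binary 110000)
  Repeated squaring mod 97: 95^1 = 95, 95^2 = 4, 95^4 = 16, 95^8 = 62, 95^16 = 61, 95^32 = 35
  95^48 = 95^32 * 95^16 = 35 * 61 mod 97
    35 * 61 = 2135 = 1 mod 97
  95^48 = 1 mod 97
Result 1: 95 is a quadratic residue mod 97.
95^48 mod 97 = 1

1


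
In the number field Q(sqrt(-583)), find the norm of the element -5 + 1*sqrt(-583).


N(a + b*sqrt(d)) = a^2 - d*b^2
= (-5)^2 - (-583)*(1)^2
= 25 + 583
= 608

608


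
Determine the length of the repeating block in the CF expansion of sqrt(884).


Run the CF algorithm for sqrt(884).
a_0 = floor(sqrt(884)) = 29; set m_0=0, q_0=1.
Recurrence: m' = q*a - m,  q' = (d - m'^2)/q,  a' = floor((a_0 + m')/q').
  step 1: m=29, q=43, a=1
  step 2: m=14, q=16, a=2
  step 3: m=18, q=35, a=1
  step 4: m=17, q=17, a=2
  step 5: m=17, q=35, a=1
  step 6: m=18, q=16, a=2
  step 7: m=14, q=43, a=1
  step 8: m=29, q=1, a=58
a_8 = 2*a_0 = 58, so the period closes here.
sqrt(884) = [29; 1, 2, 1, 2, 1, 2, 1, 58]
Period length = 8

8


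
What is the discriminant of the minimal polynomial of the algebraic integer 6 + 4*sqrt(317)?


The element 6 + 4*sqrt(317) has minimal polynomial:
x^2 - 12*x - 5036
Discriminant = (-12)^2 - 4*(-5036)
= 144 + 20144
= 20288

20288


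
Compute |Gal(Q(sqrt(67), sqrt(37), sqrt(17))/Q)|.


The 3 square roots of distinct primes are multiplicatively independent over Q,
so [K:Q] = 2^3 and Gal(K/Q) is isomorphic to (Z/2Z)^3.
|Gal| = 2^3 = 8

8


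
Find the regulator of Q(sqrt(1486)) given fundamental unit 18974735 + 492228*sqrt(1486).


epsilon = 18974735 + 492228*sqrt(1486)
= 3.7949e+07
R = ln(3.7949e+07)
= 17.4518

17.4518


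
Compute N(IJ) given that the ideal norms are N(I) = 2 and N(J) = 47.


N(IJ) = N(I) * N(J)
= 2 * 47
= 94

94


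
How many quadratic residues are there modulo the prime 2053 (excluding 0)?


For prime p, the number of non-zero quadratic residues is (p-1)/2.
= (2053-1)/2
= 1026

1026


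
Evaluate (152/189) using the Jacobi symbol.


Compute (152/189) via quadratic reciprocity:
  pull out 2: (2/189) = -1  (since 189 mod 8 = 5)
  pull out 2: (2/189) = -1  (since 189 mod 8 = 5)
  pull out 2: (2/189) = -1  (since 189 mod 8 = 5)
  reciprocity: (19/189) -> +(189/19)
  reduce: (18/19)
  pull out 2: (2/19) = -1  (since 19 mod 8 = 3)
  reciprocity: (9/19) -> +(19/9)
  reduce: (1/9)
  (1/9) = 1
Product of signs = 1

1


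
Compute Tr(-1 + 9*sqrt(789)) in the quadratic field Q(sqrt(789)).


Tr(a + b*sqrt(d)) = (a + b*sqrt(d)) + (a - b*sqrt(d)) = 2a
= 2 * (-1)
= -2

-2


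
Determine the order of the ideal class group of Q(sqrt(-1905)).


K = Q(sqrt(-1905)). d mod 4 = 3, so D = disc(K) = 4d = -7620
h(K) equals the number of primitive reduced positive-definite forms (a, b, c) = a*x^2 + b*x*y + c*y^2 with b^2 - 4ac = D,
where reduced means |b| <= a <= c, with b >= 0 whenever |b| = a or a = c, and primitive means gcd(a, b, c) = 1.
Reduced forces 3a^2 <= |D| = 7620, so 1 <= a <= 50; b must have the parity of D, and c = (b^2 - D)/(4a) must be an integer >= a.
Enumerate a = 1..50, b in [-a, a]:
  a=1: (1, 0, 1905)  [1]
  a=2: (2, 2, 953)  [1]
  a=3: (3, 0, 635)  [1]
  a=4: none
  a=5: (5, 0, 381)  [1]
  a=6: (6, 6, 319)  [1]
  a=7..9: none
  a=10: (10, 10, 193)  [1]
  a=11: (11, -6, 174), (11, 6, 174)  [2]
  a=12..14: none
  a=15: (15, 0, 127)  [1]
  a=16: none
  a=17: (17, -8, 113), (17, 8, 113)  [2]
  a=18..21: none
  a=22: (22, -6, 87), (22, 6, 87)  [2]
  a=23: (23, -4, 83), (23, 4, 83)  [2]
  a=24..28: none
  a=29: (29, -6, 66), (29, 6, 66)  [2]
  a=30: (30, 30, 71)  [1]
  a=31..32: none
  a=33: (33, -6, 58), (33, 6, 58)  [2]
  a=34: (34, -26, 61), (34, 26, 61)  [2]
  a=35..45: none
  a=46: (46, -42, 51), (46, 42, 51)  [2]
  a=47..50: none
Total reduced forms: 1 + 1 + 1 + 1 + 1 + 1 + 2 + 1 + 2 + 2 + 2 + 2 + 1 + 2 + 2 + 2 = 24
h = 24

24


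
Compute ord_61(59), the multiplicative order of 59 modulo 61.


We want ord_61(59), the smallest k >= 1 with 59^k = 1 mod 61.
n = 61 = 61, phi(61) = 60; the order divides phi(n).
Divisors of 60: 1, 2, 3, 4, 5, 6, 10, 12, 15, 20, 30, 60
Repeated squaring mod 61: 59^1 = 59, 59^2 = 4, 59^4 = 16, 59^8 = 12, 59^16 = 22, 59^32 = 57
Test divisors in increasing order:
  k=1: 59^1 = 59 mod 61
  k=2: 59^2 = 4 mod 61
  k=3: 59^3 = 4 * 59 = 53 mod 61
  k=4: 59^4 = 16 mod 61
  k=5: 59^5 = 16 * 59 = 29 mod 61
  k=6: 59^6 = 16 * 4 = 3 mod 61
  k=10: 59^10 = 12 * 4 = 48 mod 61
  k=12: 59^12 = 12 * 16 = 9 mod 61
  k=15: 59^15 = 12 * 16 * 4 * 59 = 50 mod 61
  k=20: 59^20 = 22 * 16 = 47 mod 61
  k=30: 59^30 = 22 * 12 * 16 * 4 = 60 mod 61
  k=60: 59^60 = 57 * 22 * 12 * 16 = 1 mod 61  <- first divisor giving 1
Order = 60

60


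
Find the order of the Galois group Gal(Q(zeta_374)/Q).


|Gal(Q(zeta_374)/Q)| = phi(374)
= 160

160


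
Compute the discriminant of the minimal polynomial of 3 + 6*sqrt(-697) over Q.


The element 3 + 6*sqrt(-697) has minimal polynomial:
x^2 - 6*x + 25101
Discriminant = (-6)^2 - 4*(25101)
= 36 - 100404
= -100368

-100368


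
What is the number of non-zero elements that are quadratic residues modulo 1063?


For prime p, the number of non-zero quadratic residues is (p-1)/2.
= (1063-1)/2
= 531

531


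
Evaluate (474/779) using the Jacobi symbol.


Compute (474/779) via quadratic reciprocity:
  pull out 2: (2/779) = -1  (since 779 mod 8 = 3)
  reciprocity: (237/779) -> +(779/237)
  reduce: (68/237)
  pull out 2: (2/237) = -1  (since 237 mod 8 = 5)
  pull out 2: (2/237) = -1  (since 237 mod 8 = 5)
  reciprocity: (17/237) -> +(237/17)
  reduce: (16/17)
  pull out 2: (2/17) = +1  (since 17 mod 8 = 1)
  pull out 2: (2/17) = +1  (since 17 mod 8 = 1)
  pull out 2: (2/17) = +1  (since 17 mod 8 = 1)
  pull out 2: (2/17) = +1  (since 17 mod 8 = 1)
  (1/17) = 1
Product of signs = -1

-1


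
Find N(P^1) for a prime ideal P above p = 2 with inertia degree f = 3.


N(P^a) = p^(a*f)
= 2^(1*3)
= 2^3
= 8

8


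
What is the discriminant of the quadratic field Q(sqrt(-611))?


For K = Q(sqrt(d)) with d squarefree: disc(K) = d if d = 1 mod 4, and disc(K) = 4d if d = 2 or 3 mod 4.
Here d = -611, and d mod 4 = 1.
d = 1 mod 4 (O_K = Z[(1+sqrt(d))/2]), so disc(K) = d = -611

-611


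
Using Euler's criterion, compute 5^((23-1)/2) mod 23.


p = 23 is prime and the exponent is (p-1)/2 = 11, so by Euler's criterion 5^11 = (5/23) = +1 or -1 mod 23.
Compute by square-and-multiply:
  11 = 8 + 2 + 1 (binary 1011)
  Repeated squaring mod 23: 5^1 = 5, 5^2 = 2, 5^4 = 4, 5^8 = 16
  5^11 = 5^8 * 5^2 * 5^1 = 16 * 2 * 5 mod 23
    16 * 2 = 32 = 9 mod 23
    9 * 5 = 45 = 22 mod 23
  5^11 = 22 mod 23
Result 22 = p - 1 = -1 mod 23: 5 is a quadratic non-residue mod 23. As a residue in [0, p-1] the value is 22.
5^11 mod 23 = 22

22


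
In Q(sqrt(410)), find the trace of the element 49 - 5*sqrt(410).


Tr(a + b*sqrt(d)) = (a + b*sqrt(d)) + (a - b*sqrt(d)) = 2a
= 2 * (49)
= 98

98


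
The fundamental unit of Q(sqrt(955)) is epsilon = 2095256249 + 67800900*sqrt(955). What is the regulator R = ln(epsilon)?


epsilon = 2095256249 + 67800900*sqrt(955)
= 4.1905e+09
R = ln(4.1905e+09)
= 22.1561

22.1561


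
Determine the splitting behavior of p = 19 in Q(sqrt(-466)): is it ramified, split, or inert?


K = Q(sqrt(-466)). Since d mod 4 = 2, disc(K) = -1864.
Check p | disc: -1864 mod 19 = 17.
p does not divide disc. Compute Legendre symbol (d/p):
9^((19-1)/2) mod 19 = 1
(d/p) = 1, so p splits: (p) = P*P' with e=1, f=1, g=2.
Therefore p is split.

split


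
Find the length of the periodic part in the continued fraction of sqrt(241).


Run the CF algorithm for sqrt(241).
a_0 = floor(sqrt(241)) = 15; set m_0=0, q_0=1.
Recurrence: m' = q*a - m,  q' = (d - m'^2)/q,  a' = floor((a_0 + m')/q').
  step 1: m=15, q=16, a=1
  step 2: m=1, q=15, a=1
  step 3: m=14, q=3, a=9
  step 4: m=13, q=24, a=1
  step 5: m=11, q=5, a=5
  step 6: m=14, q=9, a=3
  step 7: m=13, q=8, a=3
  step 8: m=11, q=15, a=1
  step 9: m=4, q=15, a=1
  step 10: m=11, q=8, a=3
  step 11: m=13, q=9, a=3
  step 12: m=14, q=5, a=5
  step 13: m=11, q=24, a=1
  step 14: m=13, q=3, a=9
  step 15: m=14, q=15, a=1
  step 16: m=1, q=16, a=1
  step 17: m=15, q=1, a=30
a_17 = 2*a_0 = 30, so the period closes here.
sqrt(241) = [15; 1, 1, 9, 1, 5, 3, 3, 1, 1, 3, 3, 5, 1, 9, 1, 1, 30]
Period length = 17

17


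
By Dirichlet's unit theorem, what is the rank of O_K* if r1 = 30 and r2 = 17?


By Dirichlet's unit theorem:
rank = r1 + r2 - 1
= 30 + 17 - 1
= 46

46


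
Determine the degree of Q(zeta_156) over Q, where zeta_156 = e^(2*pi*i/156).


The degree equals Euler's totient phi(156).
156 = 2^2 * 3 * 13
phi(156) = 48

48


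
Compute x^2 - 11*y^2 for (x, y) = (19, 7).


x^2 - d*y^2
= 19^2 - 11*7^2
= 361 - 539
= -178

-178


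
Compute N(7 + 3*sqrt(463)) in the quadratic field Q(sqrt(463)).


N(a + b*sqrt(d)) = a^2 - d*b^2
= (7)^2 - (463)*(3)^2
= 49 - 4167
= -4118

-4118


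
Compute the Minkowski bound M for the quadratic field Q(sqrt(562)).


d = 562, d mod 4 = 2, so disc(K) = 4d = 2248; |disc(K)| = 2248
Real quadratic field, so n = 2, s = r2 = 0, r1 = 2
M = (n!/n^n) * (4/pi)^s * sqrt(|disc(K)|) = (2!/2^2) * (4/pi)^0 * sqrt(2248)
= 0.5 * 1.000000 * 47.413078
= 23.7065

23.7065
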